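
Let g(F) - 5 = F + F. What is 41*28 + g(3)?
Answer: 1159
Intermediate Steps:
g(F) = 5 + 2*F (g(F) = 5 + (F + F) = 5 + 2*F)
41*28 + g(3) = 41*28 + (5 + 2*3) = 1148 + (5 + 6) = 1148 + 11 = 1159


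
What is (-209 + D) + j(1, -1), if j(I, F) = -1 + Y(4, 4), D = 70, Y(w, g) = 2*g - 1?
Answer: -133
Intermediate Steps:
Y(w, g) = -1 + 2*g
j(I, F) = 6 (j(I, F) = -1 + (-1 + 2*4) = -1 + (-1 + 8) = -1 + 7 = 6)
(-209 + D) + j(1, -1) = (-209 + 70) + 6 = -139 + 6 = -133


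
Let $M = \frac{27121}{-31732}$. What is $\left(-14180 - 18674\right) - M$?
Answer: $- \frac{1042496007}{31732} \approx -32853.0$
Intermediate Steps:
$M = - \frac{27121}{31732}$ ($M = 27121 \left(- \frac{1}{31732}\right) = - \frac{27121}{31732} \approx -0.85469$)
$\left(-14180 - 18674\right) - M = \left(-14180 - 18674\right) - - \frac{27121}{31732} = \left(-14180 - 18674\right) + \frac{27121}{31732} = -32854 + \frac{27121}{31732} = - \frac{1042496007}{31732}$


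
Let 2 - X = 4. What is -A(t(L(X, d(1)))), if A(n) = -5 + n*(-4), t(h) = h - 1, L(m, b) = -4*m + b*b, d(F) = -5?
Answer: 133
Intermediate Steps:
X = -2 (X = 2 - 1*4 = 2 - 4 = -2)
L(m, b) = b² - 4*m (L(m, b) = -4*m + b² = b² - 4*m)
t(h) = -1 + h
A(n) = -5 - 4*n
-A(t(L(X, d(1)))) = -(-5 - 4*(-1 + ((-5)² - 4*(-2)))) = -(-5 - 4*(-1 + (25 + 8))) = -(-5 - 4*(-1 + 33)) = -(-5 - 4*32) = -(-5 - 128) = -1*(-133) = 133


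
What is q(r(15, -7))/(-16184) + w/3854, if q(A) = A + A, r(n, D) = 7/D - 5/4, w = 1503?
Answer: 24341895/62373136 ≈ 0.39026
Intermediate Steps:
r(n, D) = -5/4 + 7/D (r(n, D) = 7/D - 5*¼ = 7/D - 5/4 = -5/4 + 7/D)
q(A) = 2*A
q(r(15, -7))/(-16184) + w/3854 = (2*(-5/4 + 7/(-7)))/(-16184) + 1503/3854 = (2*(-5/4 + 7*(-⅐)))*(-1/16184) + 1503*(1/3854) = (2*(-5/4 - 1))*(-1/16184) + 1503/3854 = (2*(-9/4))*(-1/16184) + 1503/3854 = -9/2*(-1/16184) + 1503/3854 = 9/32368 + 1503/3854 = 24341895/62373136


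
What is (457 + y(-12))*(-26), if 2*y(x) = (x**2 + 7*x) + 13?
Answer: -12831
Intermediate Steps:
y(x) = 13/2 + x**2/2 + 7*x/2 (y(x) = ((x**2 + 7*x) + 13)/2 = (13 + x**2 + 7*x)/2 = 13/2 + x**2/2 + 7*x/2)
(457 + y(-12))*(-26) = (457 + (13/2 + (1/2)*(-12)**2 + (7/2)*(-12)))*(-26) = (457 + (13/2 + (1/2)*144 - 42))*(-26) = (457 + (13/2 + 72 - 42))*(-26) = (457 + 73/2)*(-26) = (987/2)*(-26) = -12831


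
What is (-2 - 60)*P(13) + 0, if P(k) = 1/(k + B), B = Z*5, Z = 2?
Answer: -62/23 ≈ -2.6957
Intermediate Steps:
B = 10 (B = 2*5 = 10)
P(k) = 1/(10 + k) (P(k) = 1/(k + 10) = 1/(10 + k))
(-2 - 60)*P(13) + 0 = (-2 - 60)/(10 + 13) + 0 = -62/23 + 0 = -62/23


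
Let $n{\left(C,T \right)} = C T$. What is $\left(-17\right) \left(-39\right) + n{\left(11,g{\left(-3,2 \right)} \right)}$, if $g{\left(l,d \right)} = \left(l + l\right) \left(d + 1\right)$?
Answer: $465$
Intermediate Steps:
$g{\left(l,d \right)} = 2 l \left(1 + d\right)$
$\left(-17\right) \left(-39\right) + n{\left(11,g{\left(-3,2 \right)} \right)} = \left(-17\right) \left(-39\right) + 11 \cdot 2 \left(-3\right) \left(1 + 2\right) = 663 + 11 \cdot 2 \left(-3\right) 3 = 663 + 11 \left(-18\right) = 663 - 198 = 465$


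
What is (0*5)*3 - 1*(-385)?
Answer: 385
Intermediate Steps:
(0*5)*3 - 1*(-385) = 0*3 + 385 = 0 + 385 = 385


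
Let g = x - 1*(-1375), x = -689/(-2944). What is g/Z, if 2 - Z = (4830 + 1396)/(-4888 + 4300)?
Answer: 595157283/5447872 ≈ 109.25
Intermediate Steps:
x = 689/2944 (x = -689*(-1/2944) = 689/2944 ≈ 0.23404)
g = 4048689/2944 (g = 689/2944 - 1*(-1375) = 689/2944 + 1375 = 4048689/2944 ≈ 1375.2)
Z = 3701/294 (Z = 2 - (4830 + 1396)/(-4888 + 4300) = 2 - 6226/(-588) = 2 - 6226*(-1)/588 = 2 - 1*(-3113/294) = 2 + 3113/294 = 3701/294 ≈ 12.588)
g/Z = 4048689/(2944*(3701/294)) = (4048689/2944)*(294/3701) = 595157283/5447872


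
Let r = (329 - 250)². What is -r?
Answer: -6241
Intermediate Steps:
r = 6241 (r = 79² = 6241)
-r = -1*6241 = -6241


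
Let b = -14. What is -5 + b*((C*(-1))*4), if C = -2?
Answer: -117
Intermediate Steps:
-5 + b*((C*(-1))*4) = -5 - 14*(-2*(-1))*4 = -5 - 28*4 = -5 - 14*8 = -5 - 112 = -117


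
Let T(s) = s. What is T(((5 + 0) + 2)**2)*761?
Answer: 37289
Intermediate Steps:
T(((5 + 0) + 2)**2)*761 = ((5 + 0) + 2)**2*761 = (5 + 2)**2*761 = 7**2*761 = 49*761 = 37289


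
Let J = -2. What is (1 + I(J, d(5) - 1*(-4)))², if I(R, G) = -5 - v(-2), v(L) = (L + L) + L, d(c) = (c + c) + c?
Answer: 4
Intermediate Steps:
d(c) = 3*c (d(c) = 2*c + c = 3*c)
v(L) = 3*L (v(L) = 2*L + L = 3*L)
I(R, G) = 1 (I(R, G) = -5 - 3*(-2) = -5 - 1*(-6) = -5 + 6 = 1)
(1 + I(J, d(5) - 1*(-4)))² = (1 + 1)² = 2² = 4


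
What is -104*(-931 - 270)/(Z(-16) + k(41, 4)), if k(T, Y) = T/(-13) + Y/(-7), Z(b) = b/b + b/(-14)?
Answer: -1420783/18 ≈ -78932.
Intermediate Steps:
Z(b) = 1 - b/14 (Z(b) = 1 + b*(-1/14) = 1 - b/14)
k(T, Y) = -Y/7 - T/13 (k(T, Y) = T*(-1/13) + Y*(-⅐) = -T/13 - Y/7 = -Y/7 - T/13)
-104*(-931 - 270)/(Z(-16) + k(41, 4)) = -104*(-931 - 270)/((1 - 1/14*(-16)) + (-⅐*4 - 1/13*41)) = -(-124904)/((1 + 8/7) + (-4/7 - 41/13)) = -(-124904)/(15/7 - 339/91) = -(-124904)/(-144/91) = -(-124904)*(-91)/144 = -104*109291/144 = -1420783/18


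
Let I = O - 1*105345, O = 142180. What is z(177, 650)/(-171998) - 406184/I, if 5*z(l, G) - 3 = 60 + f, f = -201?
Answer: -34930909493/3167773165 ≈ -11.027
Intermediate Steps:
z(l, G) = -138/5 (z(l, G) = 3/5 + (60 - 201)/5 = 3/5 + (1/5)*(-141) = 3/5 - 141/5 = -138/5)
I = 36835 (I = 142180 - 1*105345 = 142180 - 105345 = 36835)
z(177, 650)/(-171998) - 406184/I = -138/5/(-171998) - 406184/36835 = -138/5*(-1/171998) - 406184*1/36835 = 69/429995 - 406184/36835 = -34930909493/3167773165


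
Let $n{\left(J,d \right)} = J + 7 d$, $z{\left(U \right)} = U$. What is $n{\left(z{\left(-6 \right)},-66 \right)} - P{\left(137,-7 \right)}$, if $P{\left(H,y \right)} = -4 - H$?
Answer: $-327$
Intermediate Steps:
$n{\left(z{\left(-6 \right)},-66 \right)} - P{\left(137,-7 \right)} = \left(-6 + 7 \left(-66\right)\right) - \left(-4 - 137\right) = \left(-6 - 462\right) - \left(-4 - 137\right) = -468 - -141 = -468 + 141 = -327$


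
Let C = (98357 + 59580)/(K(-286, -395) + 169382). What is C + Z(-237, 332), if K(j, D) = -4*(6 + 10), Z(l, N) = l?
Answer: -39970429/169318 ≈ -236.07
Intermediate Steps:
K(j, D) = -64 (K(j, D) = -4*16 = -64)
C = 157937/169318 (C = (98357 + 59580)/(-64 + 169382) = 157937/169318 ≈ 0.93278)
C + Z(-237, 332) = 157937/169318 - 237 = -39970429/169318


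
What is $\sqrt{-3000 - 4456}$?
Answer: $4 i \sqrt{466} \approx 86.348 i$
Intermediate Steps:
$\sqrt{-3000 - 4456} = \sqrt{-7456} = 4 i \sqrt{466}$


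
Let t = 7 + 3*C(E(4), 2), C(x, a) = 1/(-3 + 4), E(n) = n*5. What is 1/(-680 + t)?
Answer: -1/670 ≈ -0.0014925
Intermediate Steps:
E(n) = 5*n
C(x, a) = 1 (C(x, a) = 1/1 = 1)
t = 10 (t = 7 + 3*1 = 7 + 3 = 10)
1/(-680 + t) = 1/(-680 + 10) = 1/(-670) = -1/670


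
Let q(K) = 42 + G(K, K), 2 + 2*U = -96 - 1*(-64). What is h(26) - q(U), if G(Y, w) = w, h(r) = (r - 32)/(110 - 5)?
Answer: -877/35 ≈ -25.057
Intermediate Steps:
h(r) = -32/105 + r/105 (h(r) = (-32 + r)/105 = (-32 + r)*(1/105) = -32/105 + r/105)
U = -17 (U = -1 + (-96 - 1*(-64))/2 = -1 + (-96 + 64)/2 = -1 + (1/2)*(-32) = -1 - 16 = -17)
q(K) = 42 + K
h(26) - q(U) = (-32/105 + (1/105)*26) - (42 - 17) = (-32/105 + 26/105) - 1*25 = -2/35 - 25 = -877/35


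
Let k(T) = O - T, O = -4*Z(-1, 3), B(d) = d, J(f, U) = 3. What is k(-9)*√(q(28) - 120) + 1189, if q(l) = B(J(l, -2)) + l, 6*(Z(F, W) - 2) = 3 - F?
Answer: 1189 - 5*I*√89/3 ≈ 1189.0 - 15.723*I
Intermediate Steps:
Z(F, W) = 5/2 - F/6 (Z(F, W) = 2 + (3 - F)/6 = 2 + (½ - F/6) = 5/2 - F/6)
O = -32/3 (O = -4*(5/2 - ⅙*(-1)) = -4*(5/2 + ⅙) = -4*8/3 = -32/3 ≈ -10.667)
q(l) = 3 + l
k(T) = -32/3 - T
k(-9)*√(q(28) - 120) + 1189 = (-32/3 - 1*(-9))*√((3 + 28) - 120) + 1189 = (-32/3 + 9)*√(31 - 120) + 1189 = -5*I*√89/3 + 1189 = 1189 - 5*I*√89/3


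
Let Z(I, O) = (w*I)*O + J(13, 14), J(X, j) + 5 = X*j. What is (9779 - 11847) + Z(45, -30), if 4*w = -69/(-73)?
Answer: -322661/146 ≈ -2210.0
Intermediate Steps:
J(X, j) = -5 + X*j
w = 69/292 (w = (-69/(-73))/4 = (-69*(-1/73))/4 = (¼)*(69/73) = 69/292 ≈ 0.23630)
Z(I, O) = 177 + 69*I*O/292 (Z(I, O) = (69*I/292)*O + (-5 + 13*14) = 69*I*O/292 + (-5 + 182) = 69*I*O/292 + 177 = 177 + 69*I*O/292)
(9779 - 11847) + Z(45, -30) = (9779 - 11847) + (177 + (69/292)*45*(-30)) = -2068 + (177 - 46575/146) = -2068 - 20733/146 = -322661/146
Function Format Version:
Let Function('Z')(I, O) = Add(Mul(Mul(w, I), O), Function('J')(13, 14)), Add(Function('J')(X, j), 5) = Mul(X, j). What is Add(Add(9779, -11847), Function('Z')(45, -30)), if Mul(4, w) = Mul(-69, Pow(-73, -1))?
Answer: Rational(-322661, 146) ≈ -2210.0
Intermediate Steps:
Function('J')(X, j) = Add(-5, Mul(X, j))
w = Rational(69, 292) (w = Mul(Rational(1, 4), Mul(-69, Pow(-73, -1))) = Mul(Rational(1, 4), Mul(-69, Rational(-1, 73))) = Mul(Rational(1, 4), Rational(69, 73)) = Rational(69, 292) ≈ 0.23630)
Function('Z')(I, O) = Add(177, Mul(Rational(69, 292), I, O)) (Function('Z')(I, O) = Add(Mul(Mul(Rational(69, 292), I), O), Add(-5, Mul(13, 14))) = Add(Mul(Rational(69, 292), I, O), Add(-5, 182)) = Add(Mul(Rational(69, 292), I, O), 177) = Add(177, Mul(Rational(69, 292), I, O)))
Add(Add(9779, -11847), Function('Z')(45, -30)) = Add(Add(9779, -11847), Add(177, Mul(Rational(69, 292), 45, -30))) = Add(-2068, Add(177, Rational(-46575, 146))) = Add(-2068, Rational(-20733, 146)) = Rational(-322661, 146)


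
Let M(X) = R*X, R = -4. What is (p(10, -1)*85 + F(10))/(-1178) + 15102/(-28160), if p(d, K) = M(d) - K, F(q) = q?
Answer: 18819661/8293120 ≈ 2.2693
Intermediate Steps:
M(X) = -4*X
p(d, K) = -K - 4*d (p(d, K) = -4*d - K = -K - 4*d)
(p(10, -1)*85 + F(10))/(-1178) + 15102/(-28160) = ((-1*(-1) - 4*10)*85 + 10)/(-1178) + 15102/(-28160) = ((1 - 40)*85 + 10)*(-1/1178) + 15102*(-1/28160) = (-39*85 + 10)*(-1/1178) - 7551/14080 = (-3315 + 10)*(-1/1178) - 7551/14080 = -3305*(-1/1178) - 7551/14080 = 3305/1178 - 7551/14080 = 18819661/8293120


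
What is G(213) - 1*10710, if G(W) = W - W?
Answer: -10710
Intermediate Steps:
G(W) = 0
G(213) - 1*10710 = 0 - 1*10710 = 0 - 10710 = -10710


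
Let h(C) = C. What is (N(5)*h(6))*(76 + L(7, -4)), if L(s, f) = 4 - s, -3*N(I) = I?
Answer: -730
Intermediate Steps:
N(I) = -I/3
(N(5)*h(6))*(76 + L(7, -4)) = (-⅓*5*6)*(76 + (4 - 1*7)) = (-5/3*6)*(76 + (4 - 7)) = -10*(76 - 3) = -10*73 = -730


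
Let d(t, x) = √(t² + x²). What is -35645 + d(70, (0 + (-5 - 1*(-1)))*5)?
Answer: -35645 + 10*√53 ≈ -35572.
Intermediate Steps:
-35645 + d(70, (0 + (-5 - 1*(-1)))*5) = -35645 + √(70² + ((0 + (-5 - 1*(-1)))*5)²) = -35645 + √(4900 + ((0 + (-5 + 1))*5)²) = -35645 + √(4900 + ((0 - 4)*5)²) = -35645 + √(4900 + (-4*5)²) = -35645 + √(4900 + (-20)²) = -35645 + √(4900 + 400) = -35645 + √5300 = -35645 + 10*√53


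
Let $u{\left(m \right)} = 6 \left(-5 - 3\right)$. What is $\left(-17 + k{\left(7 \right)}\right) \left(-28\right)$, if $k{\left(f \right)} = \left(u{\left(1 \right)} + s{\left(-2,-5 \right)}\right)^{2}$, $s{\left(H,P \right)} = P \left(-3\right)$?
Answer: $-30016$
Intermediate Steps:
$u{\left(m \right)} = -48$ ($u{\left(m \right)} = 6 \left(-8\right) = -48$)
$s{\left(H,P \right)} = - 3 P$
$k{\left(f \right)} = 1089$ ($k{\left(f \right)} = \left(-48 - -15\right)^{2} = \left(-48 + 15\right)^{2} = \left(-33\right)^{2} = 1089$)
$\left(-17 + k{\left(7 \right)}\right) \left(-28\right) = \left(-17 + 1089\right) \left(-28\right) = 1072 \left(-28\right) = -30016$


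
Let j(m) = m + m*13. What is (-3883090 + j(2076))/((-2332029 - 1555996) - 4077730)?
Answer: 3854026/7965755 ≈ 0.48382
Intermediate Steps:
j(m) = 14*m (j(m) = m + 13*m = 14*m)
(-3883090 + j(2076))/((-2332029 - 1555996) - 4077730) = (-3883090 + 14*2076)/((-2332029 - 1555996) - 4077730) = (-3883090 + 29064)/(-3888025 - 4077730) = -3854026/(-7965755) = -3854026*(-1/7965755) = 3854026/7965755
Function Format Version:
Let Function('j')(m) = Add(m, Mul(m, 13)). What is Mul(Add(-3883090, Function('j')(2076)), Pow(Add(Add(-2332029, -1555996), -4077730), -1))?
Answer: Rational(3854026, 7965755) ≈ 0.48382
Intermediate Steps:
Function('j')(m) = Mul(14, m) (Function('j')(m) = Add(m, Mul(13, m)) = Mul(14, m))
Mul(Add(-3883090, Function('j')(2076)), Pow(Add(Add(-2332029, -1555996), -4077730), -1)) = Mul(Add(-3883090, Mul(14, 2076)), Pow(Add(Add(-2332029, -1555996), -4077730), -1)) = Mul(Add(-3883090, 29064), Pow(Add(-3888025, -4077730), -1)) = Mul(-3854026, Pow(-7965755, -1)) = Mul(-3854026, Rational(-1, 7965755)) = Rational(3854026, 7965755)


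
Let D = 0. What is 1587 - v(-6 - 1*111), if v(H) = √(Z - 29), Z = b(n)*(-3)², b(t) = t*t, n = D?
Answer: 1587 - I*√29 ≈ 1587.0 - 5.3852*I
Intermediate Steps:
n = 0
b(t) = t²
Z = 0 (Z = 0²*(-3)² = 0*9 = 0)
v(H) = I*√29 (v(H) = √(0 - 29) = √(-29) = I*√29)
1587 - v(-6 - 1*111) = 1587 - I*√29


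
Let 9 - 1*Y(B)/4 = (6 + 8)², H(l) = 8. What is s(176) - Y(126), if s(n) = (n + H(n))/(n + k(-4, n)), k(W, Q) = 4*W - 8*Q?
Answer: 116665/156 ≈ 747.85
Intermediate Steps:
k(W, Q) = -8*Q + 4*W
Y(B) = -748 (Y(B) = 36 - 4*(6 + 8)² = 36 - 4*14² = 36 - 4*196 = 36 - 784 = -748)
s(n) = (8 + n)/(-16 - 7*n) (s(n) = (n + 8)/(n + (-8*n + 4*(-4))) = (8 + n)/(n + (-8*n - 16)) = (8 + n)/(n + (-16 - 8*n)) = (8 + n)/(-16 - 7*n))
s(176) - Y(126) = (-8 - 1*176)/(16 + 7*176) - 1*(-748) = (-8 - 176)/(16 + 1232) + 748 = -184/1248 + 748 = (1/1248)*(-184) + 748 = -23/156 + 748 = 116665/156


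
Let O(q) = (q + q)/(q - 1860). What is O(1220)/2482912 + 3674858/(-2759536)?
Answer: -9124359547227/6851685048832 ≈ -1.3317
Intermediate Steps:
O(q) = 2*q/(-1860 + q) (O(q) = (2*q)/(-1860 + q) = 2*q/(-1860 + q))
O(1220)/2482912 + 3674858/(-2759536) = (2*1220/(-1860 + 1220))/2482912 + 3674858/(-2759536) = (2*1220/(-640))*(1/2482912) + 3674858*(-1/2759536) = (2*1220*(-1/640))*(1/2482912) - 1837429/1379768 = -61/16*1/2482912 - 1837429/1379768 = -61/39726592 - 1837429/1379768 = -9124359547227/6851685048832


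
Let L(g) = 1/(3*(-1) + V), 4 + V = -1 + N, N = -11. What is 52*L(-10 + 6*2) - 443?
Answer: -8469/19 ≈ -445.74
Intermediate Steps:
V = -16 (V = -4 + (-1 - 11) = -4 - 12 = -16)
L(g) = -1/19 (L(g) = 1/(3*(-1) - 16) = 1/(-3 - 16) = 1/(-19) = -1/19)
52*L(-10 + 6*2) - 443 = 52*(-1/19) - 443 = -52/19 - 443 = -8469/19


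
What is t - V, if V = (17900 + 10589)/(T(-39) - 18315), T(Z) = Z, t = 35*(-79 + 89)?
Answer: 6452389/18354 ≈ 351.55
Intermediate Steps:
t = 350 (t = 35*10 = 350)
V = -28489/18354 (V = (17900 + 10589)/(-39 - 18315) = 28489/(-18354) = 28489*(-1/18354) = -28489/18354 ≈ -1.5522)
t - V = 350 - 1*(-28489/18354) = 350 + 28489/18354 = 6452389/18354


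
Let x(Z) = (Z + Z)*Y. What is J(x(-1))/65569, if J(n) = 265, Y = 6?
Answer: 265/65569 ≈ 0.0040415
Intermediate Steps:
x(Z) = 12*Z (x(Z) = (Z + Z)*6 = (2*Z)*6 = 12*Z)
J(x(-1))/65569 = 265/65569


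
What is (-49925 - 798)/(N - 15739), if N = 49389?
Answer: -50723/33650 ≈ -1.5074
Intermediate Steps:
(-49925 - 798)/(N - 15739) = (-49925 - 798)/(49389 - 15739) = -50723/33650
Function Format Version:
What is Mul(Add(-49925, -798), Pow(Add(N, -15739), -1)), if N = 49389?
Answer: Rational(-50723, 33650) ≈ -1.5074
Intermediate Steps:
Mul(Add(-49925, -798), Pow(Add(N, -15739), -1)) = Mul(Add(-49925, -798), Pow(Add(49389, -15739), -1)) = Mul(-50723, Pow(33650, -1)) = Mul(-50723, Rational(1, 33650)) = Rational(-50723, 33650)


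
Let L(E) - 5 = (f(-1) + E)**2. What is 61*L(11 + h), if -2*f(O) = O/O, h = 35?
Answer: 506361/4 ≈ 1.2659e+5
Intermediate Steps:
f(O) = -1/2 (f(O) = -O/(2*O) = -1/2*1 = -1/2)
L(E) = 5 + (-1/2 + E)**2
61*L(11 + h) = 61*(21/4 + (11 + 35)**2 - (11 + 35)) = 61*(21/4 + 46**2 - 1*46) = 61*(21/4 + 2116 - 46) = 61*(8301/4) = 506361/4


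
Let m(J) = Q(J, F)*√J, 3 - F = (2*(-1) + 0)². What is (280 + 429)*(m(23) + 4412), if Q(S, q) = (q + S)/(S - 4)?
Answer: 3128108 + 15598*√23/19 ≈ 3.1320e+6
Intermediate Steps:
F = -1 (F = 3 - (2*(-1) + 0)² = 3 - (-2 + 0)² = 3 - 1*(-2)² = 3 - 1*4 = 3 - 4 = -1)
Q(S, q) = (S + q)/(-4 + S)
m(J) = √J*(-1 + J)/(-4 + J) (m(J) = ((J - 1)/(-4 + J))*√J = ((-1 + J)/(-4 + J))*√J = √J*(-1 + J)/(-4 + J))
(280 + 429)*(m(23) + 4412) = (280 + 429)*(√23*(-1 + 23)/(-4 + 23) + 4412) = 709*(√23*22/19 + 4412) = 709*(√23*(1/19)*22 + 4412) = 709*(22*√23/19 + 4412) = 709*(4412 + 22*√23/19) = 3128108 + 15598*√23/19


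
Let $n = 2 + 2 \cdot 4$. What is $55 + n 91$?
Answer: $965$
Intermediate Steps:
$n = 10$ ($n = 2 + 8 = 10$)
$55 + n 91 = 55 + 10 \cdot 91 = 55 + 910 = 965$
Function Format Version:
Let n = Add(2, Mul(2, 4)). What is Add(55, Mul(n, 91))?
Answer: 965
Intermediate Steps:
n = 10 (n = Add(2, 8) = 10)
Add(55, Mul(n, 91)) = Add(55, Mul(10, 91)) = Add(55, 910) = 965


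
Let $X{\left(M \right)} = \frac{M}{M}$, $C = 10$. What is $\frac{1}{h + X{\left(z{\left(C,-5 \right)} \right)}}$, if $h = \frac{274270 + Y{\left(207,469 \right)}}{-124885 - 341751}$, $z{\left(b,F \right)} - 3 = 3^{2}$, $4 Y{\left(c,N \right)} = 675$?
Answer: $\frac{1866544}{768789} \approx 2.4279$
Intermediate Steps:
$Y{\left(c,N \right)} = \frac{675}{4}$ ($Y{\left(c,N \right)} = \frac{1}{4} \cdot 675 = \frac{675}{4}$)
$z{\left(b,F \right)} = 12$ ($z{\left(b,F \right)} = 3 + 3^{2} = 3 + 9 = 12$)
$X{\left(M \right)} = 1$
$h = - \frac{1097755}{1866544}$ ($h = \frac{274270 + \frac{675}{4}}{-124885 - 341751} = \frac{1097755}{4 \left(-466636\right)} = \frac{1097755}{4} \left(- \frac{1}{466636}\right) = - \frac{1097755}{1866544} \approx -0.58812$)
$\frac{1}{h + X{\left(z{\left(C,-5 \right)} \right)}} = \frac{1}{- \frac{1097755}{1866544} + 1} = \frac{1}{\frac{768789}{1866544}} = \frac{1866544}{768789}$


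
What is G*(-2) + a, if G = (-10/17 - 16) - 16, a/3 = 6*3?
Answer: 2026/17 ≈ 119.18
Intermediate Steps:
a = 54 (a = 3*(6*3) = 3*18 = 54)
G = -554/17 (G = (-10*1/17 - 16) - 16 = (-10/17 - 16) - 16 = -282/17 - 16 = -554/17 ≈ -32.588)
G*(-2) + a = -554/17*(-2) + 54 = 1108/17 + 54 = 2026/17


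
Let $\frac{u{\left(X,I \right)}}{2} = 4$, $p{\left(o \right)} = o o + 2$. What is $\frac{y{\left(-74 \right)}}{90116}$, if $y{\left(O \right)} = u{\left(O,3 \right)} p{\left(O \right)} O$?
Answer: $- \frac{810744}{22529} \approx -35.987$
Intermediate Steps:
$p{\left(o \right)} = 2 + o^{2}$ ($p{\left(o \right)} = o^{2} + 2 = 2 + o^{2}$)
$u{\left(X,I \right)} = 8$ ($u{\left(X,I \right)} = 2 \cdot 4 = 8$)
$y{\left(O \right)} = O \left(16 + 8 O^{2}\right)$ ($y{\left(O \right)} = 8 \left(2 + O^{2}\right) O = \left(16 + 8 O^{2}\right) O = O \left(16 + 8 O^{2}\right)$)
$\frac{y{\left(-74 \right)}}{90116} = \frac{8 \left(-74\right) \left(2 + \left(-74\right)^{2}\right)}{90116} = 8 \left(-74\right) \left(2 + 5476\right) \frac{1}{90116} = 8 \left(-74\right) 5478 \cdot \frac{1}{90116} = \left(-3242976\right) \frac{1}{90116} = - \frac{810744}{22529}$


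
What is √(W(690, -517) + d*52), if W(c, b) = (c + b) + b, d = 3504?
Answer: 2*√45466 ≈ 426.46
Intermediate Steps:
W(c, b) = c + 2*b (W(c, b) = (b + c) + b = c + 2*b)
√(W(690, -517) + d*52) = √((690 + 2*(-517)) + 3504*52) = √((690 - 1034) + 182208) = √(-344 + 182208) = √181864 = 2*√45466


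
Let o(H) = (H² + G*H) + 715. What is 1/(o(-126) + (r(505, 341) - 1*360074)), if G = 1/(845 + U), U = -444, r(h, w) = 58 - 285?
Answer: -401/137827836 ≈ -2.9094e-6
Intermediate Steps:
r(h, w) = -227
G = 1/401 (G = 1/(845 - 444) = 1/401 ≈ 0.0024938)
o(H) = 715 + H² + H/401 (o(H) = (H² + H/401) + 715 = 715 + H² + H/401)
1/(o(-126) + (r(505, 341) - 1*360074)) = 1/((715 + (-126)² + (1/401)*(-126)) + (-227 - 1*360074)) = 1/((715 + 15876 - 126/401) + (-227 - 360074)) = 1/(6652865/401 - 360301) = 1/(-137827836/401) = -401/137827836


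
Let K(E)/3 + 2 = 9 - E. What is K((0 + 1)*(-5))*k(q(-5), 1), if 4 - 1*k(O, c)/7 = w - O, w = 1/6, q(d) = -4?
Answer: -42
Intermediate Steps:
w = 1/6 ≈ 0.16667
k(O, c) = 161/6 + 7*O (k(O, c) = 28 - 7*(1/6 - O) = 28 + (-7/6 + 7*O) = 161/6 + 7*O)
K(E) = 21 - 3*E (K(E) = -6 + 3*(9 - E) = -6 + (27 - 3*E) = 21 - 3*E)
K((0 + 1)*(-5))*k(q(-5), 1) = (21 - 3*(0 + 1)*(-5))*(161/6 + 7*(-4)) = (21 - 3*(-5))*(161/6 - 28) = (21 - 3*(-5))*(-7/6) = (21 + 15)*(-7/6) = 36*(-7/6) = -42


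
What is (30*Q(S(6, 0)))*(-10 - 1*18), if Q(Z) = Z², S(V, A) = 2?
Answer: -3360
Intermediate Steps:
(30*Q(S(6, 0)))*(-10 - 1*18) = (30*2²)*(-10 - 1*18) = (30*4)*(-10 - 18) = 120*(-28) = -3360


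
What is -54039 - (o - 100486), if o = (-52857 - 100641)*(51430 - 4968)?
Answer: 7131870523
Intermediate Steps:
o = -7131824076 (o = -153498*46462 = -7131824076)
-54039 - (o - 100486) = -54039 - (-7131824076 - 100486) = -54039 - 1*(-7131924562) = -54039 + 7131924562 = 7131870523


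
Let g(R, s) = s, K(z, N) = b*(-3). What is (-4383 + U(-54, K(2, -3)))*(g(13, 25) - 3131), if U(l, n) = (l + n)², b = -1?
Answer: 5534892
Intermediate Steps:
K(z, N) = 3 (K(z, N) = -1*(-3) = 3)
(-4383 + U(-54, K(2, -3)))*(g(13, 25) - 3131) = (-4383 + (-54 + 3)²)*(25 - 3131) = (-4383 + (-51)²)*(-3106) = (-4383 + 2601)*(-3106) = -1782*(-3106) = 5534892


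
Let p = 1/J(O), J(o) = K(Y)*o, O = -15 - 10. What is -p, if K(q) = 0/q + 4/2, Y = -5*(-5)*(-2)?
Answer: 1/50 ≈ 0.020000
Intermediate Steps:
Y = -50 (Y = 25*(-2) = -50)
K(q) = 2 (K(q) = 0 + 4*(½) = 0 + 2 = 2)
O = -25
J(o) = 2*o
p = -1/50 (p = 1/(2*(-25)) = 1/(-50) = -1/50 ≈ -0.020000)
-p = -1*(-1/50) = 1/50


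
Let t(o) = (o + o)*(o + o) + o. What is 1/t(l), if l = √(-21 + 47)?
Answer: 4/415 - √26/10790 ≈ 0.0091660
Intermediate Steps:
l = √26 ≈ 5.0990
t(o) = o + 4*o² (t(o) = (2*o)*(2*o) + o = 4*o² + o = o + 4*o²)
1/t(l) = 1/(√26*(1 + 4*√26)) = √26/(26*(1 + 4*√26))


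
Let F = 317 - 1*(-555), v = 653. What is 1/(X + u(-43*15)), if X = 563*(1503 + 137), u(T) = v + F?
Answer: 1/924845 ≈ 1.0813e-6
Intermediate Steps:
F = 872 (F = 317 + 555 = 872)
u(T) = 1525 (u(T) = 653 + 872 = 1525)
X = 923320 (X = 563*1640 = 923320)
1/(X + u(-43*15)) = 1/(923320 + 1525) = 1/924845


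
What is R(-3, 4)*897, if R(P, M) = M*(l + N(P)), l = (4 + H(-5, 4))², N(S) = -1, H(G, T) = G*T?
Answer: 914940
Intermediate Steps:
l = 256 (l = (4 - 5*4)² = (4 - 20)² = (-16)² = 256)
R(P, M) = 255*M (R(P, M) = M*(256 - 1) = M*255 = 255*M)
R(-3, 4)*897 = (255*4)*897 = 1020*897 = 914940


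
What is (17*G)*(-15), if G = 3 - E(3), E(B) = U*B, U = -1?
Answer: -1530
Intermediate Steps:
E(B) = -B
G = 6 (G = 3 - (-1)*3 = 3 - 1*(-3) = 3 + 3 = 6)
(17*G)*(-15) = (17*6)*(-15) = 102*(-15) = -1530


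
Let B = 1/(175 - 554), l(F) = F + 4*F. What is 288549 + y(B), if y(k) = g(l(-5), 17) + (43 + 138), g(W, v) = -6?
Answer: 288724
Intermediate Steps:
l(F) = 5*F
B = -1/379 (B = 1/(-379) = -1/379 ≈ -0.0026385)
y(k) = 175 (y(k) = -6 + (43 + 138) = -6 + 181 = 175)
288549 + y(B) = 288549 + 175 = 288724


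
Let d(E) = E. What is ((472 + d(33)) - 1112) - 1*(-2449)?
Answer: 1842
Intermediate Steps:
((472 + d(33)) - 1112) - 1*(-2449) = ((472 + 33) - 1112) - 1*(-2449) = (505 - 1112) + 2449 = -607 + 2449 = 1842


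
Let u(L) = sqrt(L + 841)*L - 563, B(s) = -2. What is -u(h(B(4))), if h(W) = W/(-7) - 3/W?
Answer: 563 - 75*sqrt(18354)/196 ≈ 511.16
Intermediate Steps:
h(W) = -3/W - W/7 (h(W) = W*(-1/7) - 3/W = -W/7 - 3/W = -3/W - W/7)
u(L) = -563 + L*sqrt(841 + L) (u(L) = sqrt(841 + L)*L - 563 = L*sqrt(841 + L) - 563 = -563 + L*sqrt(841 + L))
-u(h(B(4))) = -(-563 + (-3/(-2) - 1/7*(-2))*sqrt(841 + (-3/(-2) - 1/7*(-2)))) = -(-563 + (-3*(-1/2) + 2/7)*sqrt(841 + (-3*(-1/2) + 2/7))) = -(-563 + (3/2 + 2/7)*sqrt(841 + (3/2 + 2/7))) = -(-563 + 25*sqrt(841 + 25/14)/14) = -(-563 + 25*sqrt(11799/14)/14) = -(-563 + 25*(3*sqrt(18354)/14)/14) = -(-563 + 75*sqrt(18354)/196) = 563 - 75*sqrt(18354)/196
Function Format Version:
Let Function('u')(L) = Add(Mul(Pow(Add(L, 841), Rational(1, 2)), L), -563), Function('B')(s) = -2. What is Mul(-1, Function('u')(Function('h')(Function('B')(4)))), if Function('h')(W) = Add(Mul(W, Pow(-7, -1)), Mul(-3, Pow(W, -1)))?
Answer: Add(563, Mul(Rational(-75, 196), Pow(18354, Rational(1, 2)))) ≈ 511.16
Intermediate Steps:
Function('h')(W) = Add(Mul(-3, Pow(W, -1)), Mul(Rational(-1, 7), W)) (Function('h')(W) = Add(Mul(W, Rational(-1, 7)), Mul(-3, Pow(W, -1))) = Add(Mul(Rational(-1, 7), W), Mul(-3, Pow(W, -1))) = Add(Mul(-3, Pow(W, -1)), Mul(Rational(-1, 7), W)))
Function('u')(L) = Add(-563, Mul(L, Pow(Add(841, L), Rational(1, 2)))) (Function('u')(L) = Add(Mul(Pow(Add(841, L), Rational(1, 2)), L), -563) = Add(Mul(L, Pow(Add(841, L), Rational(1, 2))), -563) = Add(-563, Mul(L, Pow(Add(841, L), Rational(1, 2)))))
Mul(-1, Function('u')(Function('h')(Function('B')(4)))) = Mul(-1, Add(-563, Mul(Add(Mul(-3, Pow(-2, -1)), Mul(Rational(-1, 7), -2)), Pow(Add(841, Add(Mul(-3, Pow(-2, -1)), Mul(Rational(-1, 7), -2))), Rational(1, 2))))) = Mul(-1, Add(-563, Mul(Add(Mul(-3, Rational(-1, 2)), Rational(2, 7)), Pow(Add(841, Add(Mul(-3, Rational(-1, 2)), Rational(2, 7))), Rational(1, 2))))) = Mul(-1, Add(-563, Mul(Add(Rational(3, 2), Rational(2, 7)), Pow(Add(841, Add(Rational(3, 2), Rational(2, 7))), Rational(1, 2))))) = Mul(-1, Add(-563, Mul(Rational(25, 14), Pow(Add(841, Rational(25, 14)), Rational(1, 2))))) = Mul(-1, Add(-563, Mul(Rational(25, 14), Pow(Rational(11799, 14), Rational(1, 2))))) = Mul(-1, Add(-563, Mul(Rational(25, 14), Mul(Rational(3, 14), Pow(18354, Rational(1, 2)))))) = Mul(-1, Add(-563, Mul(Rational(75, 196), Pow(18354, Rational(1, 2))))) = Add(563, Mul(Rational(-75, 196), Pow(18354, Rational(1, 2))))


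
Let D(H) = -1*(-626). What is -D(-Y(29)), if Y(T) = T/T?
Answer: -626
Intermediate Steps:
Y(T) = 1
D(H) = 626
-D(-Y(29)) = -1*626 = -626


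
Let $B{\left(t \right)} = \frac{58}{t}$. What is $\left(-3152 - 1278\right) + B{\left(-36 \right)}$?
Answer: $- \frac{79769}{18} \approx -4431.6$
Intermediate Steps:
$\left(-3152 - 1278\right) + B{\left(-36 \right)} = \left(-3152 - 1278\right) + \frac{58}{-36} = -4430 + 58 \left(- \frac{1}{36}\right) = -4430 - \frac{29}{18} = - \frac{79769}{18}$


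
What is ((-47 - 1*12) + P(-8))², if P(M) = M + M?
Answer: 5625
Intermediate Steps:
P(M) = 2*M
((-47 - 1*12) + P(-8))² = ((-47 - 1*12) + 2*(-8))² = ((-47 - 12) - 16)² = (-59 - 16)² = (-75)² = 5625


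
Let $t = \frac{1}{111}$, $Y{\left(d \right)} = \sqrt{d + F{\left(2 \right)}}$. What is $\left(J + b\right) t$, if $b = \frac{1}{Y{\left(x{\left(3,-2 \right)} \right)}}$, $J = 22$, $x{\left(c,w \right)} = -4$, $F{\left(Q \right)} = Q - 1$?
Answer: $\frac{22}{111} - \frac{i \sqrt{3}}{333} \approx 0.1982 - 0.0052014 i$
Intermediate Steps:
$F{\left(Q \right)} = -1 + Q$ ($F{\left(Q \right)} = Q - 1 = -1 + Q$)
$Y{\left(d \right)} = \sqrt{1 + d}$ ($Y{\left(d \right)} = \sqrt{d + \left(-1 + 2\right)} = \sqrt{d + 1} = \sqrt{1 + d}$)
$t = \frac{1}{111} \approx 0.009009$
$b = - \frac{i \sqrt{3}}{3}$ ($b = \frac{1}{\sqrt{1 - 4}} = \frac{1}{\sqrt{-3}} = \frac{1}{i \sqrt{3}} = - \frac{i \sqrt{3}}{3} \approx - 0.57735 i$)
$\left(J + b\right) t = \left(22 - \frac{i \sqrt{3}}{3}\right) \frac{1}{111} = \frac{22}{111} - \frac{i \sqrt{3}}{333}$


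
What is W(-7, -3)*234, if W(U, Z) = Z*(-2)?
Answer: 1404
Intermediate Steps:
W(U, Z) = -2*Z
W(-7, -3)*234 = -2*(-3)*234 = 6*234 = 1404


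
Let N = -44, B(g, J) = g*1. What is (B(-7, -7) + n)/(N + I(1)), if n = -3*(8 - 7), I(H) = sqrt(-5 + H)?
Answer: 22/97 + I/97 ≈ 0.2268 + 0.010309*I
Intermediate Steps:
B(g, J) = g
n = -3 (n = -3*1 = -3)
(B(-7, -7) + n)/(N + I(1)) = (-7 - 3)/(-44 + sqrt(-5 + 1)) = -10/(-44 + sqrt(-4)) = -10*(-44 - 2*I)/1940 = -(-44 - 2*I)/194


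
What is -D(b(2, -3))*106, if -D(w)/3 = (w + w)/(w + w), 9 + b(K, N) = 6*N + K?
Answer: 318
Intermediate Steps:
b(K, N) = -9 + K + 6*N (b(K, N) = -9 + (6*N + K) = -9 + (K + 6*N) = -9 + K + 6*N)
D(w) = -3 (D(w) = -3*(w + w)/(w + w) = -3*2*w/(2*w) = -3*2*w*1/(2*w) = -3*1 = -3)
-D(b(2, -3))*106 = -1*(-3)*106 = 3*106 = 318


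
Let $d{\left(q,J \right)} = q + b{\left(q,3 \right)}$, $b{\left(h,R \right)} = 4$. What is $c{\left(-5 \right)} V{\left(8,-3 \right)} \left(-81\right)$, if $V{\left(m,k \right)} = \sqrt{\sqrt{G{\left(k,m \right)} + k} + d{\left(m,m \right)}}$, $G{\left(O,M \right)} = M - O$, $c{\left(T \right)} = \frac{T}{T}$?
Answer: $- 81 \sqrt{12 + 2 \sqrt{2}} \approx -311.91$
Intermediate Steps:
$c{\left(T \right)} = 1$
$d{\left(q,J \right)} = 4 + q$ ($d{\left(q,J \right)} = q + 4 = 4 + q$)
$V{\left(m,k \right)} = \sqrt{4 + m + \sqrt{m}}$ ($V{\left(m,k \right)} = \sqrt{\sqrt{\left(m - k\right) + k} + \left(4 + m\right)} = \sqrt{\sqrt{m} + \left(4 + m\right)} = \sqrt{4 + m + \sqrt{m}}$)
$c{\left(-5 \right)} V{\left(8,-3 \right)} \left(-81\right) = 1 \sqrt{4 + 8 + \sqrt{8}} \left(-81\right) = 1 \sqrt{4 + 8 + 2 \sqrt{2}} \left(-81\right) = 1 \sqrt{12 + 2 \sqrt{2}} \left(-81\right) = \sqrt{12 + 2 \sqrt{2}} \left(-81\right) = - 81 \sqrt{12 + 2 \sqrt{2}}$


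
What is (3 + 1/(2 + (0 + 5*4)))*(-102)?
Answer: -3417/11 ≈ -310.64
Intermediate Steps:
(3 + 1/(2 + (0 + 5*4)))*(-102) = (3 + 1/(2 + (0 + 20)))*(-102) = (3 + 1/(2 + 20))*(-102) = (3 + 1/22)*(-102) = (67/22)*(-102) = -3417/11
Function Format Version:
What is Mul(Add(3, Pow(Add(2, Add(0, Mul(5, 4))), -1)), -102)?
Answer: Rational(-3417, 11) ≈ -310.64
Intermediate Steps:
Mul(Add(3, Pow(Add(2, Add(0, Mul(5, 4))), -1)), -102) = Mul(Add(3, Pow(Add(2, Add(0, 20)), -1)), -102) = Mul(Add(3, Pow(Add(2, 20), -1)), -102) = Mul(Add(3, Pow(22, -1)), -102) = Mul(Add(3, Rational(1, 22)), -102) = Mul(Rational(67, 22), -102) = Rational(-3417, 11)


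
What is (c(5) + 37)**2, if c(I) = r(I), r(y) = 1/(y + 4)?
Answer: 111556/81 ≈ 1377.2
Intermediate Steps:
r(y) = 1/(4 + y)
c(I) = 1/(4 + I)
(c(5) + 37)**2 = (1/(4 + 5) + 37)**2 = (1/9 + 37)**2 = (334/9)**2 = 111556/81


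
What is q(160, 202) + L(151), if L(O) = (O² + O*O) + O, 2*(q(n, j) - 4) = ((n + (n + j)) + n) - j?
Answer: 45997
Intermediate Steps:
q(n, j) = 4 + 3*n/2 (q(n, j) = 4 + (((n + (n + j)) + n) - j)/2 = 4 + (((n + (j + n)) + n) - j)/2 = 4 + (((j + 2*n) + n) - j)/2 = 4 + ((j + 3*n) - j)/2 = 4 + (3*n)/2 = 4 + 3*n/2)
L(O) = O + 2*O² (L(O) = (O² + O²) + O = 2*O² + O = O + 2*O²)
q(160, 202) + L(151) = (4 + (3/2)*160) + 151*(1 + 2*151) = (4 + 240) + 151*(1 + 302) = 244 + 151*303 = 244 + 45753 = 45997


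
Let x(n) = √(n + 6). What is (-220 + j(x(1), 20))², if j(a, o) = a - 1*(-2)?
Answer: (218 - √7)² ≈ 46377.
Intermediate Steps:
x(n) = √(6 + n)
j(a, o) = 2 + a (j(a, o) = a + 2 = 2 + a)
(-220 + j(x(1), 20))² = (-220 + (2 + √(6 + 1)))² = (-220 + (2 + √7))² = (-218 + √7)²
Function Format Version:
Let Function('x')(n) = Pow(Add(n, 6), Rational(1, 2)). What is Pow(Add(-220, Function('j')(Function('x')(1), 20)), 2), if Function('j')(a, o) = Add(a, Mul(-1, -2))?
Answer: Pow(Add(218, Mul(-1, Pow(7, Rational(1, 2)))), 2) ≈ 46377.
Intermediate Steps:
Function('x')(n) = Pow(Add(6, n), Rational(1, 2))
Function('j')(a, o) = Add(2, a) (Function('j')(a, o) = Add(a, 2) = Add(2, a))
Pow(Add(-220, Function('j')(Function('x')(1), 20)), 2) = Pow(Add(-220, Add(2, Pow(Add(6, 1), Rational(1, 2)))), 2) = Pow(Add(-220, Add(2, Pow(7, Rational(1, 2)))), 2) = Pow(Add(-218, Pow(7, Rational(1, 2))), 2)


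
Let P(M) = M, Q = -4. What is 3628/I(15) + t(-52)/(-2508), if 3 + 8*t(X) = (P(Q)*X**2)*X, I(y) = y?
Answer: 21451919/100320 ≈ 213.83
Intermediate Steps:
t(X) = -3/8 - X**3/2 (t(X) = -3/8 + ((-4*X**2)*X)/8 = -3/8 + (-4*X**3)/8 = -3/8 - X**3/2)
3628/I(15) + t(-52)/(-2508) = 3628/15 + (-3/8 - 1/2*(-52)**3)/(-2508) = 3628*(1/15) + (-3/8 - 1/2*(-140608))*(-1/2508) = 3628/15 + (-3/8 + 70304)*(-1/2508) = 3628/15 + (562429/8)*(-1/2508) = 3628/15 - 562429/20064 = 21451919/100320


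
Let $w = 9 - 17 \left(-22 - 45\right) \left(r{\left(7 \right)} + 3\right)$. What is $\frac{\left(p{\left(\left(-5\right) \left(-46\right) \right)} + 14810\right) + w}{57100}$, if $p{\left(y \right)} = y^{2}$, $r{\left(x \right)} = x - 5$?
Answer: $\frac{36707}{28550} \approx 1.2857$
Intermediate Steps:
$r{\left(x \right)} = -5 + x$
$w = 5704$ ($w = 9 - 17 \left(-22 - 45\right) \left(\left(-5 + 7\right) + 3\right) = 9 - 17 \left(- 67 \left(2 + 3\right)\right) = 9 - 17 \left(\left(-67\right) 5\right) = 9 - -5695 = 9 + 5695 = 5704$)
$\frac{\left(p{\left(\left(-5\right) \left(-46\right) \right)} + 14810\right) + w}{57100} = \frac{\left(\left(\left(-5\right) \left(-46\right)\right)^{2} + 14810\right) + 5704}{57100} = \left(\left(230^{2} + 14810\right) + 5704\right) \frac{1}{57100} = \left(\left(52900 + 14810\right) + 5704\right) \frac{1}{57100} = \left(67710 + 5704\right) \frac{1}{57100} = 73414 \cdot \frac{1}{57100} = \frac{36707}{28550}$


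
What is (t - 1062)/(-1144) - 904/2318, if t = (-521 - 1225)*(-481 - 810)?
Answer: -326471488/165737 ≈ -1969.8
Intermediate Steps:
t = 2254086 (t = -1746*(-1291) = 2254086)
(t - 1062)/(-1144) - 904/2318 = (2254086 - 1062)/(-1144) - 904/2318 = 2253024*(-1/1144) - 904*1/2318 = -281628/143 - 452/1159 = -326471488/165737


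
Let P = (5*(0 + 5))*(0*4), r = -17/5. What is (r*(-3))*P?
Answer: 0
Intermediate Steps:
r = -17/5 (r = -17*⅕ = -17/5 ≈ -3.4000)
P = 0 (P = (5*5)*0 = 25*0 = 0)
(r*(-3))*P = -17/5*(-3)*0 = (51/5)*0 = 0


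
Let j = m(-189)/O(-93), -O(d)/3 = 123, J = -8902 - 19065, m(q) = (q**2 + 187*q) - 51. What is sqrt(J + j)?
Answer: 5*I*sqrt(16925046)/123 ≈ 167.24*I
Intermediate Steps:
m(q) = -51 + q**2 + 187*q
J = -27967
O(d) = -369 (O(d) = -3*123 = -369)
j = -109/123 (j = (-51 + (-189)**2 + 187*(-189))/(-369) = (-51 + 35721 - 35343)*(-1/369) = 327*(-1/369) = -109/123 ≈ -0.88618)
sqrt(J + j) = sqrt(-27967 - 109/123) = sqrt(-3440050/123) = 5*I*sqrt(16925046)/123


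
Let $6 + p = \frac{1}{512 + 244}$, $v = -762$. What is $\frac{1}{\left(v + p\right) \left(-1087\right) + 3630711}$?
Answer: $\frac{756}{3375937325} \approx 2.2394 \cdot 10^{-7}$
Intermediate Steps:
$p = - \frac{4535}{756}$ ($p = -6 + \frac{1}{512 + 244} = -6 + \frac{1}{756} = - \frac{4535}{756} \approx -5.9987$)
$\frac{1}{\left(v + p\right) \left(-1087\right) + 3630711} = \frac{1}{\left(-762 - \frac{4535}{756}\right) \left(-1087\right) + 3630711} = \frac{1}{\left(- \frac{580607}{756}\right) \left(-1087\right) + 3630711} = \frac{1}{\frac{631119809}{756} + 3630711} = \frac{1}{\frac{3375937325}{756}} = \frac{756}{3375937325}$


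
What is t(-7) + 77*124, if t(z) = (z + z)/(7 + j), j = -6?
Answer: 9534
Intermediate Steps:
t(z) = 2*z (t(z) = (z + z)/(7 - 6) = (2*z)/1 = (2*z)*1 = 2*z)
t(-7) + 77*124 = 2*(-7) + 77*124 = -14 + 9548 = 9534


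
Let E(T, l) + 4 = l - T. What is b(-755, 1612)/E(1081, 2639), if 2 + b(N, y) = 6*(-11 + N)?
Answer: -2299/777 ≈ -2.9588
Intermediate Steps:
E(T, l) = -4 + l - T (E(T, l) = -4 + (l - T) = -4 + l - T)
b(N, y) = -68 + 6*N (b(N, y) = -2 + 6*(-11 + N) = -2 + (-66 + 6*N) = -68 + 6*N)
b(-755, 1612)/E(1081, 2639) = (-68 + 6*(-755))/(-4 + 2639 - 1*1081) = (-68 - 4530)/(-4 + 2639 - 1081) = -4598/1554 = -4598*1/1554 = -2299/777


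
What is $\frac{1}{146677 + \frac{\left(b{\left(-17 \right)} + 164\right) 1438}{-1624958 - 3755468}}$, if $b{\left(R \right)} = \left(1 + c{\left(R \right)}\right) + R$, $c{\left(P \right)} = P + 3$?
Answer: $\frac{2690213}{394592275855} \approx 6.8177 \cdot 10^{-6}$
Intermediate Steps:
$c{\left(P \right)} = 3 + P$
$b{\left(R \right)} = 4 + 2 R$ ($b{\left(R \right)} = \left(1 + \left(3 + R\right)\right) + R = \left(4 + R\right) + R = 4 + 2 R$)
$\frac{1}{146677 + \frac{\left(b{\left(-17 \right)} + 164\right) 1438}{-1624958 - 3755468}} = \frac{1}{146677 + \frac{\left(\left(4 + 2 \left(-17\right)\right) + 164\right) 1438}{-1624958 - 3755468}} = \frac{1}{146677 + \frac{\left(\left(4 - 34\right) + 164\right) 1438}{-1624958 - 3755468}} = \frac{1}{146677 + \frac{\left(-30 + 164\right) 1438}{-5380426}} = \frac{1}{146677 + 134 \cdot 1438 \left(- \frac{1}{5380426}\right)} = \frac{1}{146677 + 192692 \left(- \frac{1}{5380426}\right)} = \frac{1}{146677 - \frac{96346}{2690213}} = \frac{1}{\frac{394592275855}{2690213}} = \frac{2690213}{394592275855}$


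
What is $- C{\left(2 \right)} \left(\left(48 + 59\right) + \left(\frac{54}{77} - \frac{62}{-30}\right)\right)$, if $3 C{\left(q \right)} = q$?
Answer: $- \frac{253564}{3465} \approx -73.179$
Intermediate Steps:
$C{\left(q \right)} = \frac{q}{3}$
$- C{\left(2 \right)} \left(\left(48 + 59\right) + \left(\frac{54}{77} - \frac{62}{-30}\right)\right) = - \frac{1}{3} \cdot 2 \left(\left(48 + 59\right) + \left(\frac{54}{77} - \frac{62}{-30}\right)\right) = - \frac{2 \left(107 + \left(54 \cdot \frac{1}{77} - - \frac{31}{15}\right)\right)}{3} = - \frac{2 \left(107 + \left(\frac{54}{77} + \frac{31}{15}\right)\right)}{3} = - \frac{2 \left(107 + \frac{3197}{1155}\right)}{3} = - \frac{2 \cdot 126782}{3 \cdot 1155} = \left(-1\right) \frac{253564}{3465} = - \frac{253564}{3465}$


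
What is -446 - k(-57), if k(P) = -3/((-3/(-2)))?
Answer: -444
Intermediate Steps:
k(P) = -2 (k(P) = -3/((-3*(-½))) = -3/3/2 = -3*⅔ = -2)
-446 - k(-57) = -446 - 1*(-2) = -446 + 2 = -444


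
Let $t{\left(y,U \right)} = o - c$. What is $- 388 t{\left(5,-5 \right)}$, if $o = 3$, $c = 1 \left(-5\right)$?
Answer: $-3104$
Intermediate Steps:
$c = -5$
$t{\left(y,U \right)} = 8$ ($t{\left(y,U \right)} = 3 - -5 = 3 + 5 = 8$)
$- 388 t{\left(5,-5 \right)} = \left(-388\right) 8 = -3104$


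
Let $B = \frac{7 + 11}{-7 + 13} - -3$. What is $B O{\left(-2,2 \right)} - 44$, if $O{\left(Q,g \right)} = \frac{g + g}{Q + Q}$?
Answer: $-50$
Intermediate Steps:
$O{\left(Q,g \right)} = \frac{g}{Q}$ ($O{\left(Q,g \right)} = \frac{2 g}{2 Q} = 2 g \frac{1}{2 Q} = \frac{g}{Q}$)
$B = 6$ ($B = \frac{18}{6} + 3 = 18 \cdot \frac{1}{6} + 3 = 3 + 3 = 6$)
$B O{\left(-2,2 \right)} - 44 = 6 \frac{2}{-2} - 44 = 6 \cdot 2 \left(- \frac{1}{2}\right) - 44 = 6 \left(-1\right) - 44 = -6 - 44 = -50$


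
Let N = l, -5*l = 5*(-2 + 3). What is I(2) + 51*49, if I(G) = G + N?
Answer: 2500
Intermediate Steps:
l = -1 (l = -(-2 + 3) = -1 ≈ -1.0000)
N = -1
I(G) = -1 + G (I(G) = G - 1 = -1 + G)
I(2) + 51*49 = (-1 + 2) + 51*49 = 1 + 2499 = 2500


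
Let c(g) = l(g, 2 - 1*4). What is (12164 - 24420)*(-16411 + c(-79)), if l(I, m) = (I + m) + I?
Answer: 203094176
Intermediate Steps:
l(I, m) = m + 2*I
c(g) = -2 + 2*g (c(g) = (2 - 1*4) + 2*g = (2 - 4) + 2*g = -2 + 2*g)
(12164 - 24420)*(-16411 + c(-79)) = (12164 - 24420)*(-16411 + (-2 + 2*(-79))) = -12256*(-16411 + (-2 - 158)) = -12256*(-16411 - 160) = -12256*(-16571) = 203094176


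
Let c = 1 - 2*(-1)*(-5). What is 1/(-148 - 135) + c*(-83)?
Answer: 211400/283 ≈ 747.00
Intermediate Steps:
c = -9 (c = 1 + 2*(-5) = 1 - 10 = -9)
1/(-148 - 135) + c*(-83) = 1/(-148 - 135) - 9*(-83) = 1/(-283) + 747 = -1/283 + 747 = 211400/283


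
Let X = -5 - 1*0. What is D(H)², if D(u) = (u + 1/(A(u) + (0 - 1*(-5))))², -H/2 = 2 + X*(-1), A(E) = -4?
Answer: 28561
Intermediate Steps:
X = -5 (X = -5 + 0 = -5)
H = -14 (H = -2*(2 - 5*(-1)) = -2*(2 + 5) = -2*7 = -14)
D(u) = (1 + u)² (D(u) = (u + 1/(-4 + (0 - 1*(-5))))² = (u + 1/(-4 + (0 + 5)))² = (u + 1/(-4 + 5))² = (u + 1/1)² = (u + 1)² = (1 + u)²)
D(H)² = ((1 - 14)²)² = ((-13)²)² = 169² = 28561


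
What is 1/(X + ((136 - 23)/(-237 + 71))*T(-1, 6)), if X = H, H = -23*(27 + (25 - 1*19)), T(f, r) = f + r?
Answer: -166/126559 ≈ -0.0013116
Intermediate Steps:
H = -759 (H = -23*(27 + (25 - 19)) = -23*(27 + 6) = -23*33 = -759)
X = -759
1/(X + ((136 - 23)/(-237 + 71))*T(-1, 6)) = 1/(-759 + ((136 - 23)/(-237 + 71))*(-1 + 6)) = 1/(-759 + (113/(-166))*5) = 1/(-759 + (113*(-1/166))*5) = 1/(-759 - 113/166*5) = 1/(-759 - 565/166) = 1/(-126559/166) = -166/126559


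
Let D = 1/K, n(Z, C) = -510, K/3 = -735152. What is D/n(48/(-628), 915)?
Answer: 1/1124782560 ≈ 8.8906e-10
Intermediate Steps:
K = -2205456 (K = 3*(-735152) = -2205456)
D = -1/2205456 (D = 1/(-2205456) = -1/2205456 ≈ -4.5342e-7)
D/n(48/(-628), 915) = -1/2205456/(-510) = -1/2205456*(-1/510) = 1/1124782560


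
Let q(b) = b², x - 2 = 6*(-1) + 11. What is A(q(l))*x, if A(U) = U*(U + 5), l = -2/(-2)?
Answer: 42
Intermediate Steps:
l = 1 (l = -2*(-½) = 1)
x = 7 (x = 2 + (6*(-1) + 11) = 2 + (-6 + 11) = 2 + 5 = 7)
A(U) = U*(5 + U)
A(q(l))*x = (1²*(5 + 1²))*7 = (1*(5 + 1))*7 = (1*6)*7 = 6*7 = 42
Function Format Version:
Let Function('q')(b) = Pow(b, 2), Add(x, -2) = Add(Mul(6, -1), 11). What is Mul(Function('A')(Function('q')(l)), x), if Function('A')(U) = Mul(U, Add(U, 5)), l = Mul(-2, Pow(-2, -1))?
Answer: 42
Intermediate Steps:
l = 1 (l = Mul(-2, Rational(-1, 2)) = 1)
x = 7 (x = Add(2, Add(Mul(6, -1), 11)) = Add(2, Add(-6, 11)) = Add(2, 5) = 7)
Function('A')(U) = Mul(U, Add(5, U))
Mul(Function('A')(Function('q')(l)), x) = Mul(Mul(Pow(1, 2), Add(5, Pow(1, 2))), 7) = Mul(Mul(1, Add(5, 1)), 7) = Mul(Mul(1, 6), 7) = Mul(6, 7) = 42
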